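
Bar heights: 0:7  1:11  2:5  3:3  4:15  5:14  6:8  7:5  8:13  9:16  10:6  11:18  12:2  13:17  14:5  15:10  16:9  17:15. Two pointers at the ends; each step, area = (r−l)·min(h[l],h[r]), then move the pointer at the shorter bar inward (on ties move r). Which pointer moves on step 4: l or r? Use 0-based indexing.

l

[0,17] min(7,15)*17=119 best=119 * → l++
[1,17] min(11,15)*16=176 best=176 * → l++
[2,17] min(5,15)*15=75 best=176 → l++
[3,17] min(3,15)*14=42 best=176 → l++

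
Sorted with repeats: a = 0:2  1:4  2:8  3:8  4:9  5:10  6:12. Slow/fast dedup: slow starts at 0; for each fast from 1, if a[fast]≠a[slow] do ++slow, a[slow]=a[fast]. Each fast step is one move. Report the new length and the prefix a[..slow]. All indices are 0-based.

slow=0 fast=1: a[fast]=4≠a[slow]=2 write a[1]=4, slow++,fast++
slow=1 fast=2: a[fast]=8≠a[slow]=4 write a[2]=8, slow++,fast++
slow=2 fast=3: a[fast]=8=a[slow] dup, fast++
slow=2 fast=4: a[fast]=9≠a[slow]=8 write a[3]=9, slow++,fast++
slow=3 fast=5: a[fast]=10≠a[slow]=9 write a[4]=10, slow++,fast++
slow=4 fast=6: a[fast]=12≠a[slow]=10 write a[5]=12, slow++,fast++

length 6; prefix = [2, 4, 8, 9, 10, 12]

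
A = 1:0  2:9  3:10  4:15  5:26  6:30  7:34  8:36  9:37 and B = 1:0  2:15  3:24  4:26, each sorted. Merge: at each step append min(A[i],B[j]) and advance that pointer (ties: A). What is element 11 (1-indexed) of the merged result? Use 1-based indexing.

merged[11] = 34

[i=1,j=1] A[i]=0<=B[j]=0 take 0 → i++
[i=2,j=1] A[i]=9>B[j]=0 take 0 → j++
[i=2,j=2] A[i]=9<=B[j]=15 take 9 → i++
[i=3,j=2] A[i]=10<=B[j]=15 take 10 → i++
[i=4,j=2] A[i]=15<=B[j]=15 take 15 → i++
[i=5,j=2] A[i]=26>B[j]=15 take 15 → j++
[i=5,j=3] A[i]=26>B[j]=24 take 24 → j++
[i=5,j=4] A[i]=26<=B[j]=26 take 26 → i++
[i=6,j=4] A[i]=30>B[j]=26 take 26 → j++
[i=6,j=5] B done, take A[i]=30 → i++
[i=7,j=5] B done, take A[i]=34 → i++
[i=8,j=5] B done, take A[i]=36 → i++
[i=9,j=5] B done, take A[i]=37 → i++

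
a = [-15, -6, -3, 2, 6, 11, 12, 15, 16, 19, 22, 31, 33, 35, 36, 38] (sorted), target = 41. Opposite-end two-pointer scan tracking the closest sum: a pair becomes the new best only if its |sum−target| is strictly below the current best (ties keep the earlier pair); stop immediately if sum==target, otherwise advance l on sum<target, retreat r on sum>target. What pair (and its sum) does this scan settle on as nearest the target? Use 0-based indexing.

pair (6, 35) with sum 41 (|Δ|=0)

l=0 r=15: -15+38=23 d=18 *, l++
l=1 r=15: -6+38=32 d=9 *, l++
l=2 r=15: -3+38=35 d=6 *, l++
l=3 r=15: 2+38=40 d=1 *, l++
l=4 r=15: 6+38=44 d=3, r--
l=4 r=14: 6+36=42 d=1, r--
l=4 r=13: 6+35=41 d=0 *, stop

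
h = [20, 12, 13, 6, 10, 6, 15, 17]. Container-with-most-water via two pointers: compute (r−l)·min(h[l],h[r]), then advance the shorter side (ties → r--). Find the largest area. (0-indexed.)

[0,7] min(20,17)*7=119 best=119 * → r--
[0,6] min(20,15)*6=90 best=119 → r--
[0,5] min(20,6)*5=30 best=119 → r--
[0,4] min(20,10)*4=40 best=119 → r--
[0,3] min(20,6)*3=18 best=119 → r--
[0,2] min(20,13)*2=26 best=119 → r--
[0,1] min(20,12)*1=12 best=119 → r--

max area = 119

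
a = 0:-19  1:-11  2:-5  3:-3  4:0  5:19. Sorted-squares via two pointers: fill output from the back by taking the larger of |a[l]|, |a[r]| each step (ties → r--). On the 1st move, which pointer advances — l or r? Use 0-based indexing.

l=0 r=5: |-19|<=|19| out[5]=361, r--

r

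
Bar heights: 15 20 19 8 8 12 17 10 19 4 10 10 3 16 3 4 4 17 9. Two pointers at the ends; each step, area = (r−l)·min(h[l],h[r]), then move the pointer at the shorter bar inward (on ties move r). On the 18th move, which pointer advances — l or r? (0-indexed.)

r

l=0 r=18: min(15,9)*18=162 best=162 *, r--
l=0 r=17: min(15,17)*17=255 best=255 *, l++
l=1 r=17: min(20,17)*16=272 best=272 *, r--
l=1 r=16: min(20,4)*15=60 best=272, r--
l=1 r=15: min(20,4)*14=56 best=272, r--
l=1 r=14: min(20,3)*13=39 best=272, r--
l=1 r=13: min(20,16)*12=192 best=272, r--
l=1 r=12: min(20,3)*11=33 best=272, r--
l=1 r=11: min(20,10)*10=100 best=272, r--
l=1 r=10: min(20,10)*9=90 best=272, r--
l=1 r=9: min(20,4)*8=32 best=272, r--
l=1 r=8: min(20,19)*7=133 best=272, r--
l=1 r=7: min(20,10)*6=60 best=272, r--
l=1 r=6: min(20,17)*5=85 best=272, r--
l=1 r=5: min(20,12)*4=48 best=272, r--
l=1 r=4: min(20,8)*3=24 best=272, r--
l=1 r=3: min(20,8)*2=16 best=272, r--
l=1 r=2: min(20,19)*1=19 best=272, r--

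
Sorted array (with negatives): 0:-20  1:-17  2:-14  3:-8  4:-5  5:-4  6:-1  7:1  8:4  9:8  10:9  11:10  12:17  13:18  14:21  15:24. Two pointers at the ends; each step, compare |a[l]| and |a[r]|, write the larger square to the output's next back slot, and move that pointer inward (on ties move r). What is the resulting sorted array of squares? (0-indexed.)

l=0 r=15: |-20|<=|24| out[15]=576, r--
l=0 r=14: |-20|<=|21| out[14]=441, r--
l=0 r=13: |-20|>|18| out[13]=400, l++
l=1 r=13: |-17|<=|18| out[12]=324, r--
l=1 r=12: |-17|<=|17| out[11]=289, r--
l=1 r=11: |-17|>|10| out[10]=289, l++
l=2 r=11: |-14|>|10| out[9]=196, l++
l=3 r=11: |-8|<=|10| out[8]=100, r--
l=3 r=10: |-8|<=|9| out[7]=81, r--
l=3 r=9: |-8|<=|8| out[6]=64, r--
l=3 r=8: |-8|>|4| out[5]=64, l++
l=4 r=8: |-5|>|4| out[4]=25, l++
l=5 r=8: |-4|<=|4| out[3]=16, r--
l=5 r=7: |-4|>|1| out[2]=16, l++
l=6 r=7: |-1|<=|1| out[1]=1, r--
l=6 r=6: |-1|<=|-1| out[0]=1, r--

[1, 1, 16, 16, 25, 64, 64, 81, 100, 196, 289, 289, 324, 400, 441, 576]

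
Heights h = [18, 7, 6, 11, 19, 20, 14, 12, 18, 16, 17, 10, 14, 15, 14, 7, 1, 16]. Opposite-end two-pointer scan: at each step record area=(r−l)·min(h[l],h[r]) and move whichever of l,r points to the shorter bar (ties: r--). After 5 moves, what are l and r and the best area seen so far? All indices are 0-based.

[0,17] min(18,16)*17=272 best=272 * → r--
[0,16] min(18,1)*16=16 best=272 → r--
[0,15] min(18,7)*15=105 best=272 → r--
[0,14] min(18,14)*14=196 best=272 → r--
[0,13] min(18,15)*13=195 best=272 → r--

l=0, r=12, best area=272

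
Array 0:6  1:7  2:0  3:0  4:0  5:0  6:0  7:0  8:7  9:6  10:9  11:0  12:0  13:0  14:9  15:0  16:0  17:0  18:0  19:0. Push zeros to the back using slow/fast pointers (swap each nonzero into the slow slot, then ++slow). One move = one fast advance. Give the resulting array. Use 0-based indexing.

[6, 7, 7, 6, 9, 9, 0, 0, 0, 0, 0, 0, 0, 0, 0, 0, 0, 0, 0, 0]

slow=0 fast=0: a[fast]=6≠0 swap→a[0]=6, slow++,fast++
slow=1 fast=1: a[fast]=7≠0 swap→a[1]=7, slow++,fast++
slow=2 fast=2: a[fast]=0, fast++
slow=2 fast=3: a[fast]=0, fast++
slow=2 fast=4: a[fast]=0, fast++
slow=2 fast=5: a[fast]=0, fast++
slow=2 fast=6: a[fast]=0, fast++
slow=2 fast=7: a[fast]=0, fast++
slow=2 fast=8: a[fast]=7≠0 swap→a[2]=7, slow++,fast++
slow=3 fast=9: a[fast]=6≠0 swap→a[3]=6, slow++,fast++
slow=4 fast=10: a[fast]=9≠0 swap→a[4]=9, slow++,fast++
slow=5 fast=11: a[fast]=0, fast++
slow=5 fast=12: a[fast]=0, fast++
slow=5 fast=13: a[fast]=0, fast++
slow=5 fast=14: a[fast]=9≠0 swap→a[5]=9, slow++,fast++
slow=6 fast=15: a[fast]=0, fast++
slow=6 fast=16: a[fast]=0, fast++
slow=6 fast=17: a[fast]=0, fast++
slow=6 fast=18: a[fast]=0, fast++
slow=6 fast=19: a[fast]=0, fast++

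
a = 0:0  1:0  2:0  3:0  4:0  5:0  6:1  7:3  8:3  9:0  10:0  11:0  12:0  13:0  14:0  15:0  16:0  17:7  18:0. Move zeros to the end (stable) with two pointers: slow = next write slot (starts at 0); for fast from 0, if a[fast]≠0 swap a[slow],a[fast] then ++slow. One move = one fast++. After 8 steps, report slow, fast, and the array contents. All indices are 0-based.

slow=2, fast=8, a=[1, 3, 0, 0, 0, 0, 0, 0, 3, 0, 0, 0, 0, 0, 0, 0, 0, 7, 0]

(s=0,f=0) a[fast]=0 → fast++
(s=0,f=1) a[fast]=0 → fast++
(s=0,f=2) a[fast]=0 → fast++
(s=0,f=3) a[fast]=0 → fast++
(s=0,f=4) a[fast]=0 → fast++
(s=0,f=5) a[fast]=0 → fast++
(s=0,f=6) a[fast]=1≠0 swap→a[0]=1 → slow++,fast++
(s=1,f=7) a[fast]=3≠0 swap→a[1]=3 → slow++,fast++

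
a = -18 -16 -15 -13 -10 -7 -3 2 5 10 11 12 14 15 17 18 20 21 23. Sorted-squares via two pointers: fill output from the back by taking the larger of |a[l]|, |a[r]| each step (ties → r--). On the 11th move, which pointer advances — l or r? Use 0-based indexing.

l

[0,18] |-18|<=|23| out[18]=529 → r--
[0,17] |-18|<=|21| out[17]=441 → r--
[0,16] |-18|<=|20| out[16]=400 → r--
[0,15] |-18|<=|18| out[15]=324 → r--
[0,14] |-18|>|17| out[14]=324 → l++
[1,14] |-16|<=|17| out[13]=289 → r--
[1,13] |-16|>|15| out[12]=256 → l++
[2,13] |-15|<=|15| out[11]=225 → r--
[2,12] |-15|>|14| out[10]=225 → l++
[3,12] |-13|<=|14| out[9]=196 → r--
[3,11] |-13|>|12| out[8]=169 → l++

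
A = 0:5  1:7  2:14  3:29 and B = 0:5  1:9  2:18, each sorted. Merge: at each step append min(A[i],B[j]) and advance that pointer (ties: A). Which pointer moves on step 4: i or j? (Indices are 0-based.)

j

i=0 j=0: A[i]=5<=B[j]=5 take 5, i++
i=1 j=0: A[i]=7>B[j]=5 take 5, j++
i=1 j=1: A[i]=7<=B[j]=9 take 7, i++
i=2 j=1: A[i]=14>B[j]=9 take 9, j++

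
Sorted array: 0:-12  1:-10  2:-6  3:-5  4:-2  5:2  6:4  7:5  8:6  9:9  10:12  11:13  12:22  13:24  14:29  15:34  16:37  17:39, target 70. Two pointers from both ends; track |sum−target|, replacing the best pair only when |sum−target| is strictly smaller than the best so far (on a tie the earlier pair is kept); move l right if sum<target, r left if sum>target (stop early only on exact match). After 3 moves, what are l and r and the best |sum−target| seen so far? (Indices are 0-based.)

l=3, r=17, best |Δ|=37

[0,17] -12+39=27 d=43 * → l++
[1,17] -10+39=29 d=41 * → l++
[2,17] -6+39=33 d=37 * → l++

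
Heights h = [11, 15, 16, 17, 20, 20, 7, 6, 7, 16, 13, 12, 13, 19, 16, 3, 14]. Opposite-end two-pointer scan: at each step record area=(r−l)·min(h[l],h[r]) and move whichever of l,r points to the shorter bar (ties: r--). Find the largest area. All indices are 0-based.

max area = 210

l=0 r=16: min(11,14)*16=176 best=176 *, l++
l=1 r=16: min(15,14)*15=210 best=210 *, r--
l=1 r=15: min(15,3)*14=42 best=210, r--
l=1 r=14: min(15,16)*13=195 best=210, l++
l=2 r=14: min(16,16)*12=192 best=210, r--
l=2 r=13: min(16,19)*11=176 best=210, l++
l=3 r=13: min(17,19)*10=170 best=210, l++
l=4 r=13: min(20,19)*9=171 best=210, r--
l=4 r=12: min(20,13)*8=104 best=210, r--
l=4 r=11: min(20,12)*7=84 best=210, r--
l=4 r=10: min(20,13)*6=78 best=210, r--
l=4 r=9: min(20,16)*5=80 best=210, r--
l=4 r=8: min(20,7)*4=28 best=210, r--
l=4 r=7: min(20,6)*3=18 best=210, r--
l=4 r=6: min(20,7)*2=14 best=210, r--
l=4 r=5: min(20,20)*1=20 best=210, r--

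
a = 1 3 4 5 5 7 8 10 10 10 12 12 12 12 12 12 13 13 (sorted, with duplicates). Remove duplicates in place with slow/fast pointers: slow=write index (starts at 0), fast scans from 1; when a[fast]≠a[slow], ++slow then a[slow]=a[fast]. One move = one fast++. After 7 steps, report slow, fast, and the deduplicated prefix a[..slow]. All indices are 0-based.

(s=0,f=1) a[fast]=3≠a[slow]=1 write a[1]=3 → slow++,fast++
(s=1,f=2) a[fast]=4≠a[slow]=3 write a[2]=4 → slow++,fast++
(s=2,f=3) a[fast]=5≠a[slow]=4 write a[3]=5 → slow++,fast++
(s=3,f=4) a[fast]=5=a[slow] dup → fast++
(s=3,f=5) a[fast]=7≠a[slow]=5 write a[4]=7 → slow++,fast++
(s=4,f=6) a[fast]=8≠a[slow]=7 write a[5]=8 → slow++,fast++
(s=5,f=7) a[fast]=10≠a[slow]=8 write a[6]=10 → slow++,fast++

slow=6, fast=8, prefix=[1, 3, 4, 5, 7, 8, 10]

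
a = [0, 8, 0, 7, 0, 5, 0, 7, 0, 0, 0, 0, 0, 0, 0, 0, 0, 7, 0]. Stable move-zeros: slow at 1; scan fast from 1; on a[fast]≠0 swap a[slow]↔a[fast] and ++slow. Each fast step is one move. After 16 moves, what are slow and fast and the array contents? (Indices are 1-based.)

(s=1,f=1) a[fast]=0 → fast++
(s=1,f=2) a[fast]=8≠0 swap→a[1]=8 → slow++,fast++
(s=2,f=3) a[fast]=0 → fast++
(s=2,f=4) a[fast]=7≠0 swap→a[2]=7 → slow++,fast++
(s=3,f=5) a[fast]=0 → fast++
(s=3,f=6) a[fast]=5≠0 swap→a[3]=5 → slow++,fast++
(s=4,f=7) a[fast]=0 → fast++
(s=4,f=8) a[fast]=7≠0 swap→a[4]=7 → slow++,fast++
(s=5,f=9) a[fast]=0 → fast++
(s=5,f=10) a[fast]=0 → fast++
(s=5,f=11) a[fast]=0 → fast++
(s=5,f=12) a[fast]=0 → fast++
(s=5,f=13) a[fast]=0 → fast++
(s=5,f=14) a[fast]=0 → fast++
(s=5,f=15) a[fast]=0 → fast++
(s=5,f=16) a[fast]=0 → fast++

slow=5, fast=17, a=[8, 7, 5, 7, 0, 0, 0, 0, 0, 0, 0, 0, 0, 0, 0, 0, 0, 7, 0]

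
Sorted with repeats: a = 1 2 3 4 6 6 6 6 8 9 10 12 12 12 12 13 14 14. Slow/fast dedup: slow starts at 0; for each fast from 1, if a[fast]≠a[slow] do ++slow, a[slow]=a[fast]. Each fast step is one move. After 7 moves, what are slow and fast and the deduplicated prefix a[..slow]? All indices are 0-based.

slow=4, fast=8, prefix=[1, 2, 3, 4, 6]

slow=0 fast=1: a[fast]=2≠a[slow]=1 write a[1]=2, slow++,fast++
slow=1 fast=2: a[fast]=3≠a[slow]=2 write a[2]=3, slow++,fast++
slow=2 fast=3: a[fast]=4≠a[slow]=3 write a[3]=4, slow++,fast++
slow=3 fast=4: a[fast]=6≠a[slow]=4 write a[4]=6, slow++,fast++
slow=4 fast=5: a[fast]=6=a[slow] dup, fast++
slow=4 fast=6: a[fast]=6=a[slow] dup, fast++
slow=4 fast=7: a[fast]=6=a[slow] dup, fast++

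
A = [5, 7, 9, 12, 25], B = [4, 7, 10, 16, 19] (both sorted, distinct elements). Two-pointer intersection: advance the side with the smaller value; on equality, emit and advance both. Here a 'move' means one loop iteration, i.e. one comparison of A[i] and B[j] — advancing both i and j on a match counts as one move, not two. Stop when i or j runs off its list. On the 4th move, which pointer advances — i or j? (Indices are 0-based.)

i=0 j=0: 5>4, j++
i=0 j=1: 5<7, i++
i=1 j=1: 7==7 emit, i++,j++
i=2 j=2: 9<10, i++

i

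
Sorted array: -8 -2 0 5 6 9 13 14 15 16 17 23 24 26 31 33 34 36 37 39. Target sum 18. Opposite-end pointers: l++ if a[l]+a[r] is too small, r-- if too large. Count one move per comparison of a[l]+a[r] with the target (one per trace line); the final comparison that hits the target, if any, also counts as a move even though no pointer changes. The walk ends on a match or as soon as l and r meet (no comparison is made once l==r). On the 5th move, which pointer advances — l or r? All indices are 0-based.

l=0 r=19: -8+39=31 >18, r--
l=0 r=18: -8+37=29 >18, r--
l=0 r=17: -8+36=28 >18, r--
l=0 r=16: -8+34=26 >18, r--
l=0 r=15: -8+33=25 >18, r--

r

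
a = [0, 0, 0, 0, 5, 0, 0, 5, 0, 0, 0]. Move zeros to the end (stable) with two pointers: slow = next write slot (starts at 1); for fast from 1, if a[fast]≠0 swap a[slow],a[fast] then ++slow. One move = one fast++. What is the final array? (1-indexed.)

[5, 5, 0, 0, 0, 0, 0, 0, 0, 0, 0]

(s=1,f=1) a[fast]=0 → fast++
(s=1,f=2) a[fast]=0 → fast++
(s=1,f=3) a[fast]=0 → fast++
(s=1,f=4) a[fast]=0 → fast++
(s=1,f=5) a[fast]=5≠0 swap→a[1]=5 → slow++,fast++
(s=2,f=6) a[fast]=0 → fast++
(s=2,f=7) a[fast]=0 → fast++
(s=2,f=8) a[fast]=5≠0 swap→a[2]=5 → slow++,fast++
(s=3,f=9) a[fast]=0 → fast++
(s=3,f=10) a[fast]=0 → fast++
(s=3,f=11) a[fast]=0 → fast++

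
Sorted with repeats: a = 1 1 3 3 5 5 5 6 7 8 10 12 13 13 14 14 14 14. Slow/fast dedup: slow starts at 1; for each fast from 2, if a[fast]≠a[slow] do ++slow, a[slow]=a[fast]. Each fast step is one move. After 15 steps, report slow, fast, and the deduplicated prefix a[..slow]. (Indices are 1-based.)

slow=10, fast=17, prefix=[1, 3, 5, 6, 7, 8, 10, 12, 13, 14]

(s=1,f=2) a[fast]=1=a[slow] dup → fast++
(s=1,f=3) a[fast]=3≠a[slow]=1 write a[2]=3 → slow++,fast++
(s=2,f=4) a[fast]=3=a[slow] dup → fast++
(s=2,f=5) a[fast]=5≠a[slow]=3 write a[3]=5 → slow++,fast++
(s=3,f=6) a[fast]=5=a[slow] dup → fast++
(s=3,f=7) a[fast]=5=a[slow] dup → fast++
(s=3,f=8) a[fast]=6≠a[slow]=5 write a[4]=6 → slow++,fast++
(s=4,f=9) a[fast]=7≠a[slow]=6 write a[5]=7 → slow++,fast++
(s=5,f=10) a[fast]=8≠a[slow]=7 write a[6]=8 → slow++,fast++
(s=6,f=11) a[fast]=10≠a[slow]=8 write a[7]=10 → slow++,fast++
(s=7,f=12) a[fast]=12≠a[slow]=10 write a[8]=12 → slow++,fast++
(s=8,f=13) a[fast]=13≠a[slow]=12 write a[9]=13 → slow++,fast++
(s=9,f=14) a[fast]=13=a[slow] dup → fast++
(s=9,f=15) a[fast]=14≠a[slow]=13 write a[10]=14 → slow++,fast++
(s=10,f=16) a[fast]=14=a[slow] dup → fast++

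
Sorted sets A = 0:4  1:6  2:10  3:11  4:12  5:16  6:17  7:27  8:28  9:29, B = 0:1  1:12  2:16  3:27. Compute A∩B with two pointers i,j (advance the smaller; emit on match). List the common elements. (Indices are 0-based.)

intersection = [12, 16, 27]

[i=0,j=0] 4>1 → j++
[i=0,j=1] 4<12 → i++
[i=1,j=1] 6<12 → i++
[i=2,j=1] 10<12 → i++
[i=3,j=1] 11<12 → i++
[i=4,j=1] 12==12 emit → i++,j++
[i=5,j=2] 16==16 emit → i++,j++
[i=6,j=3] 17<27 → i++
[i=7,j=3] 27==27 emit → i++,j++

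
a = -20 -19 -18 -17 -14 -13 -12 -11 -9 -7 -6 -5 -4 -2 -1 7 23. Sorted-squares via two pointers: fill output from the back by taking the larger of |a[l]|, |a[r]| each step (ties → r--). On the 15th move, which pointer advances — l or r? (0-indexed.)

[0,16] |-20|<=|23| out[16]=529 → r--
[0,15] |-20|>|7| out[15]=400 → l++
[1,15] |-19|>|7| out[14]=361 → l++
[2,15] |-18|>|7| out[13]=324 → l++
[3,15] |-17|>|7| out[12]=289 → l++
[4,15] |-14|>|7| out[11]=196 → l++
[5,15] |-13|>|7| out[10]=169 → l++
[6,15] |-12|>|7| out[9]=144 → l++
[7,15] |-11|>|7| out[8]=121 → l++
[8,15] |-9|>|7| out[7]=81 → l++
[9,15] |-7|<=|7| out[6]=49 → r--
[9,14] |-7|>|-1| out[5]=49 → l++
[10,14] |-6|>|-1| out[4]=36 → l++
[11,14] |-5|>|-1| out[3]=25 → l++
[12,14] |-4|>|-1| out[2]=16 → l++

l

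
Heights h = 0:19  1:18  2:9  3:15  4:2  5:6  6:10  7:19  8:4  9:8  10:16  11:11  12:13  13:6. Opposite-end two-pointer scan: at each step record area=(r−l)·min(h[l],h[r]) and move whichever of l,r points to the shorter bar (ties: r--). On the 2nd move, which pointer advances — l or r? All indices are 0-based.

r

[0,13] min(19,6)*13=78 best=78 * → r--
[0,12] min(19,13)*12=156 best=156 * → r--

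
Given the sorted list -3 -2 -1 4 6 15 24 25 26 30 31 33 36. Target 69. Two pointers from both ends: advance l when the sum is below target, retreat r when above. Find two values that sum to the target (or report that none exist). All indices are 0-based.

[0,12] -3+36=33 <69 → l++
[1,12] -2+36=34 <69 → l++
[2,12] -1+36=35 <69 → l++
[3,12] 4+36=40 <69 → l++
[4,12] 6+36=42 <69 → l++
[5,12] 15+36=51 <69 → l++
[6,12] 24+36=60 <69 → l++
[7,12] 25+36=61 <69 → l++
[8,12] 26+36=62 <69 → l++
[9,12] 30+36=66 <69 → l++
[10,12] 31+36=67 <69 → l++
[11,12] 33+36=69 → found

(33, 36)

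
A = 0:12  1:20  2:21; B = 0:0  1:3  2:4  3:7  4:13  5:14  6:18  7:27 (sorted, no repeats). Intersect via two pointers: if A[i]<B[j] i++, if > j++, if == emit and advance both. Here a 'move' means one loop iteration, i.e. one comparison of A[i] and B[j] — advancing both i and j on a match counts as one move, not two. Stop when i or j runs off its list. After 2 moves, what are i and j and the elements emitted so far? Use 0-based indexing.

i=0, j=2, emitted=[]

i=0 j=0: 12>0, j++
i=0 j=1: 12>3, j++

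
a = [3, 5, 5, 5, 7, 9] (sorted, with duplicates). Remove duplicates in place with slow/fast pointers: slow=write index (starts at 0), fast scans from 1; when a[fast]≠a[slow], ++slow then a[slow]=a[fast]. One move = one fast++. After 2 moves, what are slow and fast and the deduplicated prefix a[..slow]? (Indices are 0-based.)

slow=1, fast=3, prefix=[3, 5]

slow=0 fast=1: a[fast]=5≠a[slow]=3 write a[1]=5, slow++,fast++
slow=1 fast=2: a[fast]=5=a[slow] dup, fast++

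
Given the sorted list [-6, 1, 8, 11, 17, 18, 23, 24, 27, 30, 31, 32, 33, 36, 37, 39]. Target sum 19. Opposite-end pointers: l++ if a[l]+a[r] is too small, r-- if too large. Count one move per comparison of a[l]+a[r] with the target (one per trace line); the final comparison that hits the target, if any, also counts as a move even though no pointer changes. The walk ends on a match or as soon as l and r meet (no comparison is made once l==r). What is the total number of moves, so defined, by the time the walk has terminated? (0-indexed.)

12 moves

[0,15] -6+39=33 >19 → r--
[0,14] -6+37=31 >19 → r--
[0,13] -6+36=30 >19 → r--
[0,12] -6+33=27 >19 → r--
[0,11] -6+32=26 >19 → r--
[0,10] -6+31=25 >19 → r--
[0,9] -6+30=24 >19 → r--
[0,8] -6+27=21 >19 → r--
[0,7] -6+24=18 <19 → l++
[1,7] 1+24=25 >19 → r--
[1,6] 1+23=24 >19 → r--
[1,5] 1+18=19 → found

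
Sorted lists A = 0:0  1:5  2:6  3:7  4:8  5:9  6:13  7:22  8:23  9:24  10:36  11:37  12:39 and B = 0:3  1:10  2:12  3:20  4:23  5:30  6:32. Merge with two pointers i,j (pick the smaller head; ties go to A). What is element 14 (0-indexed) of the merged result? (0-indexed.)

[i=0,j=0] A[i]=0<=B[j]=3 take 0 → i++
[i=1,j=0] A[i]=5>B[j]=3 take 3 → j++
[i=1,j=1] A[i]=5<=B[j]=10 take 5 → i++
[i=2,j=1] A[i]=6<=B[j]=10 take 6 → i++
[i=3,j=1] A[i]=7<=B[j]=10 take 7 → i++
[i=4,j=1] A[i]=8<=B[j]=10 take 8 → i++
[i=5,j=1] A[i]=9<=B[j]=10 take 9 → i++
[i=6,j=1] A[i]=13>B[j]=10 take 10 → j++
[i=6,j=2] A[i]=13>B[j]=12 take 12 → j++
[i=6,j=3] A[i]=13<=B[j]=20 take 13 → i++
[i=7,j=3] A[i]=22>B[j]=20 take 20 → j++
[i=7,j=4] A[i]=22<=B[j]=23 take 22 → i++
[i=8,j=4] A[i]=23<=B[j]=23 take 23 → i++
[i=9,j=4] A[i]=24>B[j]=23 take 23 → j++
[i=9,j=5] A[i]=24<=B[j]=30 take 24 → i++
[i=10,j=5] A[i]=36>B[j]=30 take 30 → j++
[i=10,j=6] A[i]=36>B[j]=32 take 32 → j++
[i=10,j=7] B done, take A[i]=36 → i++
[i=11,j=7] B done, take A[i]=37 → i++
[i=12,j=7] B done, take A[i]=39 → i++

merged[14] = 24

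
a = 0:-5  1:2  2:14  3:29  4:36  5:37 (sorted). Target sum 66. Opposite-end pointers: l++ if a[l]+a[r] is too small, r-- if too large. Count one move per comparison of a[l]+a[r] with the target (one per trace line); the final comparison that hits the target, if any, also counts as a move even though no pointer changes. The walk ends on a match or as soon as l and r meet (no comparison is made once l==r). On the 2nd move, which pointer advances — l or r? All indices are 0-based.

l

l=0 r=5: -5+37=32 <66, l++
l=1 r=5: 2+37=39 <66, l++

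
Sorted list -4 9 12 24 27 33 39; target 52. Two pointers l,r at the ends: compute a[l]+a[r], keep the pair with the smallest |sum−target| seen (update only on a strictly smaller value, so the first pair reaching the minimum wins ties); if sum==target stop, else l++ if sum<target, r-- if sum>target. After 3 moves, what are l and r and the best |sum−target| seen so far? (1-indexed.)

l=4, r=7, best |Δ|=1

l=1 r=7: -4+39=35 d=17 *, l++
l=2 r=7: 9+39=48 d=4 *, l++
l=3 r=7: 12+39=51 d=1 *, l++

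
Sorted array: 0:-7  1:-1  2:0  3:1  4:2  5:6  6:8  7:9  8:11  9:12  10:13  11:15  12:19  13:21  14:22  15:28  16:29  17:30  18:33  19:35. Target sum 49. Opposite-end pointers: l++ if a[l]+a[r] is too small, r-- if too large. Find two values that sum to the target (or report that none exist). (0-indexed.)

(19, 30)

l=0 r=19: -7+35=28 <49, l++
l=1 r=19: -1+35=34 <49, l++
l=2 r=19: 0+35=35 <49, l++
l=3 r=19: 1+35=36 <49, l++
l=4 r=19: 2+35=37 <49, l++
l=5 r=19: 6+35=41 <49, l++
l=6 r=19: 8+35=43 <49, l++
l=7 r=19: 9+35=44 <49, l++
l=8 r=19: 11+35=46 <49, l++
l=9 r=19: 12+35=47 <49, l++
l=10 r=19: 13+35=48 <49, l++
l=11 r=19: 15+35=50 >49, r--
l=11 r=18: 15+33=48 <49, l++
l=12 r=18: 19+33=52 >49, r--
l=12 r=17: 19+30=49, found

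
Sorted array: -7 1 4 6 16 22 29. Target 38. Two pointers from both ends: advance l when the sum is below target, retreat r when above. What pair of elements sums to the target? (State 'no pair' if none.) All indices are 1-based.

l=1 r=7: -7+29=22 <38, l++
l=2 r=7: 1+29=30 <38, l++
l=3 r=7: 4+29=33 <38, l++
l=4 r=7: 6+29=35 <38, l++
l=5 r=7: 16+29=45 >38, r--
l=5 r=6: 16+22=38, found

(16, 22)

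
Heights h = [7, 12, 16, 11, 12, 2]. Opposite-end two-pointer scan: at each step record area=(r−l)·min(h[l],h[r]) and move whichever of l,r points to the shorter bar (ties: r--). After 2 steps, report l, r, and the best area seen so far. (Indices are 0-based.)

l=1, r=4, best area=28

[0,5] min(7,2)*5=10 best=10 * → r--
[0,4] min(7,12)*4=28 best=28 * → l++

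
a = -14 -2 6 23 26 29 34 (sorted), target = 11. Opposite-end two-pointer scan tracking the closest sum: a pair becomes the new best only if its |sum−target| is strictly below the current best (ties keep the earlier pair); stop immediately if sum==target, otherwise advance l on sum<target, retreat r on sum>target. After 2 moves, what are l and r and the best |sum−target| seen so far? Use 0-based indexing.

l=0, r=4, best |Δ|=4

l=0 r=6: -14+34=20 d=9 *, r--
l=0 r=5: -14+29=15 d=4 *, r--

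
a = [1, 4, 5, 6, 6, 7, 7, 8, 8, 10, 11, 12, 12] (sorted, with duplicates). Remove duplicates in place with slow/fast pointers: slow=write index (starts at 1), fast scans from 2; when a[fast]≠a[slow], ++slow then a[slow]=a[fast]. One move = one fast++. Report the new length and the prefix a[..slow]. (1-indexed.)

length 9; prefix = [1, 4, 5, 6, 7, 8, 10, 11, 12]

(s=1,f=2) a[fast]=4≠a[slow]=1 write a[2]=4 → slow++,fast++
(s=2,f=3) a[fast]=5≠a[slow]=4 write a[3]=5 → slow++,fast++
(s=3,f=4) a[fast]=6≠a[slow]=5 write a[4]=6 → slow++,fast++
(s=4,f=5) a[fast]=6=a[slow] dup → fast++
(s=4,f=6) a[fast]=7≠a[slow]=6 write a[5]=7 → slow++,fast++
(s=5,f=7) a[fast]=7=a[slow] dup → fast++
(s=5,f=8) a[fast]=8≠a[slow]=7 write a[6]=8 → slow++,fast++
(s=6,f=9) a[fast]=8=a[slow] dup → fast++
(s=6,f=10) a[fast]=10≠a[slow]=8 write a[7]=10 → slow++,fast++
(s=7,f=11) a[fast]=11≠a[slow]=10 write a[8]=11 → slow++,fast++
(s=8,f=12) a[fast]=12≠a[slow]=11 write a[9]=12 → slow++,fast++
(s=9,f=13) a[fast]=12=a[slow] dup → fast++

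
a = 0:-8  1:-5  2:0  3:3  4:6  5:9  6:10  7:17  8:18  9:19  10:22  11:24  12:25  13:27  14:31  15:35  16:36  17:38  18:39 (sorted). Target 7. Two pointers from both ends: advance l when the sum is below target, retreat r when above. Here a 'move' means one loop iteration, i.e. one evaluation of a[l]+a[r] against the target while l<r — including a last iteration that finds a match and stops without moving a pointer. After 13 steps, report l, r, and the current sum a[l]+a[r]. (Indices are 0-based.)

l=0 r=18: -8+39=31 >7, r--
l=0 r=17: -8+38=30 >7, r--
l=0 r=16: -8+36=28 >7, r--
l=0 r=15: -8+35=27 >7, r--
l=0 r=14: -8+31=23 >7, r--
l=0 r=13: -8+27=19 >7, r--
l=0 r=12: -8+25=17 >7, r--
l=0 r=11: -8+24=16 >7, r--
l=0 r=10: -8+22=14 >7, r--
l=0 r=9: -8+19=11 >7, r--
l=0 r=8: -8+18=10 >7, r--
l=0 r=7: -8+17=9 >7, r--
l=0 r=6: -8+10=2 <7, l++

l=1, r=6, sum=5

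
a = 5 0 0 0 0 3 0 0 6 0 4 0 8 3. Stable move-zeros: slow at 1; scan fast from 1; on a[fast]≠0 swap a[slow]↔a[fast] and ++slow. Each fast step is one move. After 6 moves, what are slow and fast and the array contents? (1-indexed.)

slow=3, fast=7, a=[5, 3, 0, 0, 0, 0, 0, 0, 6, 0, 4, 0, 8, 3]

(s=1,f=1) a[fast]=5≠0 swap→a[1]=5 → slow++,fast++
(s=2,f=2) a[fast]=0 → fast++
(s=2,f=3) a[fast]=0 → fast++
(s=2,f=4) a[fast]=0 → fast++
(s=2,f=5) a[fast]=0 → fast++
(s=2,f=6) a[fast]=3≠0 swap→a[2]=3 → slow++,fast++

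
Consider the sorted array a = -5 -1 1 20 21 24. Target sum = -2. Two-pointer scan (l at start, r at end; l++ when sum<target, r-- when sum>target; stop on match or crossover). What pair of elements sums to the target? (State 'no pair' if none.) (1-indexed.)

no pair

[1,6] -5+24=19 >-2 → r--
[1,5] -5+21=16 >-2 → r--
[1,4] -5+20=15 >-2 → r--
[1,3] -5+1=-4 <-2 → l++
[2,3] -1+1=0 >-2 → r--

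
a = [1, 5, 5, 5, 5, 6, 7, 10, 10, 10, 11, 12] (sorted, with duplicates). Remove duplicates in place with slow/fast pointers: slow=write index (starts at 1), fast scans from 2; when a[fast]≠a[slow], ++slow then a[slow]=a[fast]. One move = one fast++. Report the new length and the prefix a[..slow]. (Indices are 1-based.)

slow=1 fast=2: a[fast]=5≠a[slow]=1 write a[2]=5, slow++,fast++
slow=2 fast=3: a[fast]=5=a[slow] dup, fast++
slow=2 fast=4: a[fast]=5=a[slow] dup, fast++
slow=2 fast=5: a[fast]=5=a[slow] dup, fast++
slow=2 fast=6: a[fast]=6≠a[slow]=5 write a[3]=6, slow++,fast++
slow=3 fast=7: a[fast]=7≠a[slow]=6 write a[4]=7, slow++,fast++
slow=4 fast=8: a[fast]=10≠a[slow]=7 write a[5]=10, slow++,fast++
slow=5 fast=9: a[fast]=10=a[slow] dup, fast++
slow=5 fast=10: a[fast]=10=a[slow] dup, fast++
slow=5 fast=11: a[fast]=11≠a[slow]=10 write a[6]=11, slow++,fast++
slow=6 fast=12: a[fast]=12≠a[slow]=11 write a[7]=12, slow++,fast++

length 7; prefix = [1, 5, 6, 7, 10, 11, 12]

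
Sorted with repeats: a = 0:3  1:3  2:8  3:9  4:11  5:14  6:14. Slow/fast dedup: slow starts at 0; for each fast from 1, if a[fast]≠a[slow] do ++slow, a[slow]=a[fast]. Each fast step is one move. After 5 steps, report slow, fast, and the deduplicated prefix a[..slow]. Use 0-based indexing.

slow=0 fast=1: a[fast]=3=a[slow] dup, fast++
slow=0 fast=2: a[fast]=8≠a[slow]=3 write a[1]=8, slow++,fast++
slow=1 fast=3: a[fast]=9≠a[slow]=8 write a[2]=9, slow++,fast++
slow=2 fast=4: a[fast]=11≠a[slow]=9 write a[3]=11, slow++,fast++
slow=3 fast=5: a[fast]=14≠a[slow]=11 write a[4]=14, slow++,fast++

slow=4, fast=6, prefix=[3, 8, 9, 11, 14]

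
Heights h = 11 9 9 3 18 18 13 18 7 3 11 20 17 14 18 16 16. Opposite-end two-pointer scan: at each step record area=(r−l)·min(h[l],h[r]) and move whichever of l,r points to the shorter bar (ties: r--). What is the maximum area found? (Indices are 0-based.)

max area = 192

l=0 r=16: min(11,16)*16=176 best=176 *, l++
l=1 r=16: min(9,16)*15=135 best=176, l++
l=2 r=16: min(9,16)*14=126 best=176, l++
l=3 r=16: min(3,16)*13=39 best=176, l++
l=4 r=16: min(18,16)*12=192 best=192 *, r--
l=4 r=15: min(18,16)*11=176 best=192, r--
l=4 r=14: min(18,18)*10=180 best=192, r--
l=4 r=13: min(18,14)*9=126 best=192, r--
l=4 r=12: min(18,17)*8=136 best=192, r--
l=4 r=11: min(18,20)*7=126 best=192, l++
l=5 r=11: min(18,20)*6=108 best=192, l++
l=6 r=11: min(13,20)*5=65 best=192, l++
l=7 r=11: min(18,20)*4=72 best=192, l++
l=8 r=11: min(7,20)*3=21 best=192, l++
l=9 r=11: min(3,20)*2=6 best=192, l++
l=10 r=11: min(11,20)*1=11 best=192, l++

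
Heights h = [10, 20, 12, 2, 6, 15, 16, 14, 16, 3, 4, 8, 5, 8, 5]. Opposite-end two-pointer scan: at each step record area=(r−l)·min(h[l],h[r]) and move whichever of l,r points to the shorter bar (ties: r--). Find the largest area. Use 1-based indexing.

max area = 112

l=1 r=15: min(10,5)*14=70 best=70 *, r--
l=1 r=14: min(10,8)*13=104 best=104 *, r--
l=1 r=13: min(10,5)*12=60 best=104, r--
l=1 r=12: min(10,8)*11=88 best=104, r--
l=1 r=11: min(10,4)*10=40 best=104, r--
l=1 r=10: min(10,3)*9=27 best=104, r--
l=1 r=9: min(10,16)*8=80 best=104, l++
l=2 r=9: min(20,16)*7=112 best=112 *, r--
l=2 r=8: min(20,14)*6=84 best=112, r--
l=2 r=7: min(20,16)*5=80 best=112, r--
l=2 r=6: min(20,15)*4=60 best=112, r--
l=2 r=5: min(20,6)*3=18 best=112, r--
l=2 r=4: min(20,2)*2=4 best=112, r--
l=2 r=3: min(20,12)*1=12 best=112, r--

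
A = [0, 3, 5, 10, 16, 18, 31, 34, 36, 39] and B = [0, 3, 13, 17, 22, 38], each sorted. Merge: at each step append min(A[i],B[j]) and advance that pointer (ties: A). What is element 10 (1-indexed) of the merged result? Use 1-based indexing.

i=1 j=1: A[i]=0<=B[j]=0 take 0, i++
i=2 j=1: A[i]=3>B[j]=0 take 0, j++
i=2 j=2: A[i]=3<=B[j]=3 take 3, i++
i=3 j=2: A[i]=5>B[j]=3 take 3, j++
i=3 j=3: A[i]=5<=B[j]=13 take 5, i++
i=4 j=3: A[i]=10<=B[j]=13 take 10, i++
i=5 j=3: A[i]=16>B[j]=13 take 13, j++
i=5 j=4: A[i]=16<=B[j]=17 take 16, i++
i=6 j=4: A[i]=18>B[j]=17 take 17, j++
i=6 j=5: A[i]=18<=B[j]=22 take 18, i++
i=7 j=5: A[i]=31>B[j]=22 take 22, j++
i=7 j=6: A[i]=31<=B[j]=38 take 31, i++
i=8 j=6: A[i]=34<=B[j]=38 take 34, i++
i=9 j=6: A[i]=36<=B[j]=38 take 36, i++
i=10 j=6: A[i]=39>B[j]=38 take 38, j++
i=10 j=7: B done, take A[i]=39, i++

merged[10] = 18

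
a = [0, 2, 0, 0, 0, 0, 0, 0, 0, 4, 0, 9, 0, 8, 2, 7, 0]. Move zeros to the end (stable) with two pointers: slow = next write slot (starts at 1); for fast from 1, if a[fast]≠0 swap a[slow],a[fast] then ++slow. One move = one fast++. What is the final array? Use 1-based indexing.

[2, 4, 9, 8, 2, 7, 0, 0, 0, 0, 0, 0, 0, 0, 0, 0, 0]

slow=1 fast=1: a[fast]=0, fast++
slow=1 fast=2: a[fast]=2≠0 swap→a[1]=2, slow++,fast++
slow=2 fast=3: a[fast]=0, fast++
slow=2 fast=4: a[fast]=0, fast++
slow=2 fast=5: a[fast]=0, fast++
slow=2 fast=6: a[fast]=0, fast++
slow=2 fast=7: a[fast]=0, fast++
slow=2 fast=8: a[fast]=0, fast++
slow=2 fast=9: a[fast]=0, fast++
slow=2 fast=10: a[fast]=4≠0 swap→a[2]=4, slow++,fast++
slow=3 fast=11: a[fast]=0, fast++
slow=3 fast=12: a[fast]=9≠0 swap→a[3]=9, slow++,fast++
slow=4 fast=13: a[fast]=0, fast++
slow=4 fast=14: a[fast]=8≠0 swap→a[4]=8, slow++,fast++
slow=5 fast=15: a[fast]=2≠0 swap→a[5]=2, slow++,fast++
slow=6 fast=16: a[fast]=7≠0 swap→a[6]=7, slow++,fast++
slow=7 fast=17: a[fast]=0, fast++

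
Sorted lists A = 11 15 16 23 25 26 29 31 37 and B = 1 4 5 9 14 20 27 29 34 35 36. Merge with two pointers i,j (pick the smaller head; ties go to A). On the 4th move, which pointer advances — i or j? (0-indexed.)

j

i=0 j=0: A[i]=11>B[j]=1 take 1, j++
i=0 j=1: A[i]=11>B[j]=4 take 4, j++
i=0 j=2: A[i]=11>B[j]=5 take 5, j++
i=0 j=3: A[i]=11>B[j]=9 take 9, j++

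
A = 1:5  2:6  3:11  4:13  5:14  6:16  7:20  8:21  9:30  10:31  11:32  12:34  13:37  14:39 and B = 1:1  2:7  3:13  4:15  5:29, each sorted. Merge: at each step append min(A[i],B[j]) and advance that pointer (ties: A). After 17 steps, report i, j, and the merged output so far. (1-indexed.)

i=13, j=6, merged so far=[1, 5, 6, 7, 11, 13, 13, 14, 15, 16, 20, 21, 29, 30, 31, 32, 34]

[i=1,j=1] A[i]=5>B[j]=1 take 1 → j++
[i=1,j=2] A[i]=5<=B[j]=7 take 5 → i++
[i=2,j=2] A[i]=6<=B[j]=7 take 6 → i++
[i=3,j=2] A[i]=11>B[j]=7 take 7 → j++
[i=3,j=3] A[i]=11<=B[j]=13 take 11 → i++
[i=4,j=3] A[i]=13<=B[j]=13 take 13 → i++
[i=5,j=3] A[i]=14>B[j]=13 take 13 → j++
[i=5,j=4] A[i]=14<=B[j]=15 take 14 → i++
[i=6,j=4] A[i]=16>B[j]=15 take 15 → j++
[i=6,j=5] A[i]=16<=B[j]=29 take 16 → i++
[i=7,j=5] A[i]=20<=B[j]=29 take 20 → i++
[i=8,j=5] A[i]=21<=B[j]=29 take 21 → i++
[i=9,j=5] A[i]=30>B[j]=29 take 29 → j++
[i=9,j=6] B done, take A[i]=30 → i++
[i=10,j=6] B done, take A[i]=31 → i++
[i=11,j=6] B done, take A[i]=32 → i++
[i=12,j=6] B done, take A[i]=34 → i++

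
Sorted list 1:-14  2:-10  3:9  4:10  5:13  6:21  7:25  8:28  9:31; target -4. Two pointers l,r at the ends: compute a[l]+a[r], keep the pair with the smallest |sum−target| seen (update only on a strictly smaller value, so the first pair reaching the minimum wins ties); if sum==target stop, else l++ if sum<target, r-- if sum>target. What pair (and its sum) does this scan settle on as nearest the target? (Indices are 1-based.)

pair (-14, 10) with sum -4 (|Δ|=0)

l=1 r=9: -14+31=17 d=21 *, r--
l=1 r=8: -14+28=14 d=18 *, r--
l=1 r=7: -14+25=11 d=15 *, r--
l=1 r=6: -14+21=7 d=11 *, r--
l=1 r=5: -14+13=-1 d=3 *, r--
l=1 r=4: -14+10=-4 d=0 *, stop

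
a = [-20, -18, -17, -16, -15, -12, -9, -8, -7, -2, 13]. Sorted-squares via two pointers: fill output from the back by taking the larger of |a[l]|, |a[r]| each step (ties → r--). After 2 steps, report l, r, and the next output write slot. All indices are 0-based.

l=0 r=10: |-20|>|13| out[10]=400, l++
l=1 r=10: |-18|>|13| out[9]=324, l++

l=2, r=10, next write slot=8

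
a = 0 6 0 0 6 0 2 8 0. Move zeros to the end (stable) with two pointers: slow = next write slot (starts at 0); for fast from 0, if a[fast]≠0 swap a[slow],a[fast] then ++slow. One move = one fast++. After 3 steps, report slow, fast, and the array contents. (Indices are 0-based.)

(s=0,f=0) a[fast]=0 → fast++
(s=0,f=1) a[fast]=6≠0 swap→a[0]=6 → slow++,fast++
(s=1,f=2) a[fast]=0 → fast++

slow=1, fast=3, a=[6, 0, 0, 0, 6, 0, 2, 8, 0]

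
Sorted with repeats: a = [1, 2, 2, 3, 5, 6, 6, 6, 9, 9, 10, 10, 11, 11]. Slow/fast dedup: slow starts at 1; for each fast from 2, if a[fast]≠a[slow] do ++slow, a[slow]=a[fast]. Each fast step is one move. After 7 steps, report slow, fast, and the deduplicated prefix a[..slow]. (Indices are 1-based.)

slow=5, fast=9, prefix=[1, 2, 3, 5, 6]

slow=1 fast=2: a[fast]=2≠a[slow]=1 write a[2]=2, slow++,fast++
slow=2 fast=3: a[fast]=2=a[slow] dup, fast++
slow=2 fast=4: a[fast]=3≠a[slow]=2 write a[3]=3, slow++,fast++
slow=3 fast=5: a[fast]=5≠a[slow]=3 write a[4]=5, slow++,fast++
slow=4 fast=6: a[fast]=6≠a[slow]=5 write a[5]=6, slow++,fast++
slow=5 fast=7: a[fast]=6=a[slow] dup, fast++
slow=5 fast=8: a[fast]=6=a[slow] dup, fast++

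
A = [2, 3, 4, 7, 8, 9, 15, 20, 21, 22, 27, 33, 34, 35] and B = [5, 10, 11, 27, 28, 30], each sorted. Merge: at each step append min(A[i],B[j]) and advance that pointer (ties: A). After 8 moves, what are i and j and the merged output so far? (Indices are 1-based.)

i=1 j=1: A[i]=2<=B[j]=5 take 2, i++
i=2 j=1: A[i]=3<=B[j]=5 take 3, i++
i=3 j=1: A[i]=4<=B[j]=5 take 4, i++
i=4 j=1: A[i]=7>B[j]=5 take 5, j++
i=4 j=2: A[i]=7<=B[j]=10 take 7, i++
i=5 j=2: A[i]=8<=B[j]=10 take 8, i++
i=6 j=2: A[i]=9<=B[j]=10 take 9, i++
i=7 j=2: A[i]=15>B[j]=10 take 10, j++

i=7, j=3, merged so far=[2, 3, 4, 5, 7, 8, 9, 10]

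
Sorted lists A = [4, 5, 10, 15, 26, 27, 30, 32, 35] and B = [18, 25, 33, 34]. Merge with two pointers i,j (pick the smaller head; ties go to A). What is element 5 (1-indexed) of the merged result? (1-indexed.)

merged[5] = 18

[i=1,j=1] A[i]=4<=B[j]=18 take 4 → i++
[i=2,j=1] A[i]=5<=B[j]=18 take 5 → i++
[i=3,j=1] A[i]=10<=B[j]=18 take 10 → i++
[i=4,j=1] A[i]=15<=B[j]=18 take 15 → i++
[i=5,j=1] A[i]=26>B[j]=18 take 18 → j++
[i=5,j=2] A[i]=26>B[j]=25 take 25 → j++
[i=5,j=3] A[i]=26<=B[j]=33 take 26 → i++
[i=6,j=3] A[i]=27<=B[j]=33 take 27 → i++
[i=7,j=3] A[i]=30<=B[j]=33 take 30 → i++
[i=8,j=3] A[i]=32<=B[j]=33 take 32 → i++
[i=9,j=3] A[i]=35>B[j]=33 take 33 → j++
[i=9,j=4] A[i]=35>B[j]=34 take 34 → j++
[i=9,j=5] B done, take A[i]=35 → i++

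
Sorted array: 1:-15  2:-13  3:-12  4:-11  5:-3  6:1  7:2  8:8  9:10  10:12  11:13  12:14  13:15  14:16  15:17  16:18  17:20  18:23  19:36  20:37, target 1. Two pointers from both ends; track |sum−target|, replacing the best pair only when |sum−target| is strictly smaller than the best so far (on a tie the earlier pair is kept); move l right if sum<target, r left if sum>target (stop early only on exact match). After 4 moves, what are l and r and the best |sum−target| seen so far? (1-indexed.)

l=1, r=16, best |Δ|=4

[1,20] -15+37=22 d=21 * → r--
[1,19] -15+36=21 d=20 * → r--
[1,18] -15+23=8 d=7 * → r--
[1,17] -15+20=5 d=4 * → r--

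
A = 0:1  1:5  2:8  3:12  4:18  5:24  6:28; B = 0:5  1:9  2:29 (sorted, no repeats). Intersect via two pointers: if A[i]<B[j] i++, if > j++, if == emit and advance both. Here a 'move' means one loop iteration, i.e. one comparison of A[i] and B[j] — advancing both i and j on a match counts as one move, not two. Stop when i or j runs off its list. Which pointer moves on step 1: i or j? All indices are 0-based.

i

[i=0,j=0] 1<5 → i++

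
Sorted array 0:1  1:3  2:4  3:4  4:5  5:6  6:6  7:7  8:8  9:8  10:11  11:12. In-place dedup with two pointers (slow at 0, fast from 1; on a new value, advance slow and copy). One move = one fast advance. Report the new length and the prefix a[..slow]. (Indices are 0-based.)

length 9; prefix = [1, 3, 4, 5, 6, 7, 8, 11, 12]

slow=0 fast=1: a[fast]=3≠a[slow]=1 write a[1]=3, slow++,fast++
slow=1 fast=2: a[fast]=4≠a[slow]=3 write a[2]=4, slow++,fast++
slow=2 fast=3: a[fast]=4=a[slow] dup, fast++
slow=2 fast=4: a[fast]=5≠a[slow]=4 write a[3]=5, slow++,fast++
slow=3 fast=5: a[fast]=6≠a[slow]=5 write a[4]=6, slow++,fast++
slow=4 fast=6: a[fast]=6=a[slow] dup, fast++
slow=4 fast=7: a[fast]=7≠a[slow]=6 write a[5]=7, slow++,fast++
slow=5 fast=8: a[fast]=8≠a[slow]=7 write a[6]=8, slow++,fast++
slow=6 fast=9: a[fast]=8=a[slow] dup, fast++
slow=6 fast=10: a[fast]=11≠a[slow]=8 write a[7]=11, slow++,fast++
slow=7 fast=11: a[fast]=12≠a[slow]=11 write a[8]=12, slow++,fast++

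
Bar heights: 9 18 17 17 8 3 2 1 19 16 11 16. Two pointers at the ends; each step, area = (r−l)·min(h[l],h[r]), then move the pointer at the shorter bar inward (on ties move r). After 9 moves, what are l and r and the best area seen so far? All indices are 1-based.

l=7, r=9, best area=160

[1,12] min(9,16)*11=99 best=99 * → l++
[2,12] min(18,16)*10=160 best=160 * → r--
[2,11] min(18,11)*9=99 best=160 → r--
[2,10] min(18,16)*8=128 best=160 → r--
[2,9] min(18,19)*7=126 best=160 → l++
[3,9] min(17,19)*6=102 best=160 → l++
[4,9] min(17,19)*5=85 best=160 → l++
[5,9] min(8,19)*4=32 best=160 → l++
[6,9] min(3,19)*3=9 best=160 → l++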